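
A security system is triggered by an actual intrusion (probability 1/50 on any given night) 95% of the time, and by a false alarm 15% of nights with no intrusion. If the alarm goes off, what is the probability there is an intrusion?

Let D = the rare event, + = positive/flagged.
P(D) = 1/50
P(+|D) = 95/100 = 19/20
P(+|D') = 15/100 = 3/20
P(+) = P(+|D)P(D) + P(+|D')P(D')
     = \frac{19}{20} × \frac{1}{50} + \frac{3}{20} × \frac{49}{50}
     = \frac{83}{500}
P(D|+) = P(+|D)P(D)/P(+) = \frac{19}{166}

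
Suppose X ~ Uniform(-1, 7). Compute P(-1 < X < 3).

P(-1 < X < 3) = ∫_{-1}^{3} f(x) dx
where f(x) = \frac{1}{8}
= \frac{1}{2}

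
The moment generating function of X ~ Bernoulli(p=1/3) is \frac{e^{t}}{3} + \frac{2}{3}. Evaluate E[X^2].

To find E[X^2], compute M^(2)(0):
M^(1)(t) = \frac{e^{t}}{3}
M^(2)(t) = \frac{e^{t}}{3}
M^(2)(0) = \frac{1}{3}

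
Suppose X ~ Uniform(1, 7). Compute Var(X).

For X ~ Uniform(1, 7):
Var(X) = 3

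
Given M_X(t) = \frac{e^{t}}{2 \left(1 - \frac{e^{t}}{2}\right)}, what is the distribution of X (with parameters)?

The MGF M(t) = \frac{e^{t}}{2 \left(1 - \frac{e^{t}}{2}\right)} is the standard form for the Geometric distribution.
Comparing with the known MGF formula identifies: Geometric(p=1/2), X = trial number of first success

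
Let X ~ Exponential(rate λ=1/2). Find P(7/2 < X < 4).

P(7/2 < X < 4) = ∫_{7/2}^{4} f(x) dx
where f(x) = \frac{e^{- \frac{x}{2}}}{2}
= - \frac{1}{e^{2}} + e^{- \frac{7}{4}}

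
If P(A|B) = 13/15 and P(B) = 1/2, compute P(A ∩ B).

By definition, P(A|B) = P(A ∩ B) / P(B)
So P(A ∩ B) = P(A|B) × P(B)
= 13/15 × 1/2
= 13/30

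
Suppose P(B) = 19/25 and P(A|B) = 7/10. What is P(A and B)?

By definition, P(A|B) = P(A ∩ B) / P(B)
So P(A ∩ B) = P(A|B) × P(B)
= 7/10 × 19/25
= 133/250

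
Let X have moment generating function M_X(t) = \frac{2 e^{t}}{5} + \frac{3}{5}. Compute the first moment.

To find E[X], compute M^(1)(0):
M^(1)(t) = \frac{2 e^{t}}{5}
M^(1)(0) = \frac{2}{5}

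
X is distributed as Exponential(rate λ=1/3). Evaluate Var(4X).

For X ~ Exponential(rate λ=1/3):
Var(X) = 9
Var(4X) = (4)² × Var(X) = 16 × 9 = 144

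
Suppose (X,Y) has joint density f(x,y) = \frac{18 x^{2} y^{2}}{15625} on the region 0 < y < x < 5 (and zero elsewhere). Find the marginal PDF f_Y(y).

f_Y(y) = ∫_y^5 \frac{18 x^{2} y^{2}}{15625} dx = \frac{6 y^{2} \left(125 - y^{3}\right)}{15625}
for 0 < y < 5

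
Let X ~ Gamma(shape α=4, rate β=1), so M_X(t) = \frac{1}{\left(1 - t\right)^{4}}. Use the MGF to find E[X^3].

To find E[X^3], compute M^(3)(0):
M^(1)(t) = \frac{4}{\left(1 - t\right)^{5}}
M^(2)(t) = \frac{20}{\left(1 - t\right)^{6}}
M^(3)(t) = \frac{120}{\left(1 - t\right)^{7}}
M^(3)(0) = 120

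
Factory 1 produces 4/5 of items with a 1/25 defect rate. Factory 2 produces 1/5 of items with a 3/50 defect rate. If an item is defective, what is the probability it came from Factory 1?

Using Bayes' theorem:
P(F1) = 4/5, P(D|F1) = 1/25
P(F2) = 1/5, P(D|F2) = 3/50
P(D) = P(D|F1)P(F1) + P(D|F2)P(F2)
     = \frac{11}{250}
P(F1|D) = P(D|F1)P(F1) / P(D)
= \frac{8}{11}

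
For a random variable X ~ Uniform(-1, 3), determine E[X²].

Using the identity E[X²] = Var(X) + (E[X])²:
E[X] = 1
Var(X) = \frac{4}{3}
E[X²] = \frac{4}{3} + (1)²
= \frac{7}{3}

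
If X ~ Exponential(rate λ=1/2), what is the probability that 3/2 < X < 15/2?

P(3/2 < X < 15/2) = ∫_{3/2}^{15/2} f(x) dx
where f(x) = \frac{e^{- \frac{x}{2}}}{2}
= - \frac{1 - e^{3}}{e^{\frac{15}{4}}}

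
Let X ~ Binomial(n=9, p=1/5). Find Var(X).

For X ~ Binomial(n=9, p=1/5):
Var(X) = \frac{36}{25}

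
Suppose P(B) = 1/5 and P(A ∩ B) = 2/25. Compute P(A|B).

P(A|B) = P(A ∩ B) / P(B)
= (2/25) / (1/5)
= 2/5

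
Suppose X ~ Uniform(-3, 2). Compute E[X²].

Using the identity E[X²] = Var(X) + (E[X])²:
E[X] = - \frac{1}{2}
Var(X) = \frac{25}{12}
E[X²] = \frac{25}{12} + (- \frac{1}{2})²
= \frac{7}{3}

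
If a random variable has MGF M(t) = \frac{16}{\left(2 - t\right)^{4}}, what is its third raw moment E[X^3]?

To find E[X^3], compute M^(3)(0):
M^(1)(t) = \frac{64}{\left(2 - t\right)^{5}}
M^(2)(t) = \frac{320}{\left(2 - t\right)^{6}}
M^(3)(t) = \frac{1920}{\left(2 - t\right)^{7}}
M^(3)(0) = 15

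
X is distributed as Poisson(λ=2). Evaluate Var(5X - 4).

For X ~ Poisson(λ=2):
Var(X) = 2
Var(5X - 4) = (5)² × Var(X) = 25 × 2 = 50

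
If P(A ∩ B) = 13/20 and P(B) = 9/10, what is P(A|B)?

P(A|B) = P(A ∩ B) / P(B)
= (13/20) / (9/10)
= 13/18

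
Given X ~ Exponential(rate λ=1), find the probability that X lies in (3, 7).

P(3 < X < 7) = ∫_{3}^{7} f(x) dx
where f(x) = e^{- x}
= - \frac{1 - e^{4}}{e^{7}}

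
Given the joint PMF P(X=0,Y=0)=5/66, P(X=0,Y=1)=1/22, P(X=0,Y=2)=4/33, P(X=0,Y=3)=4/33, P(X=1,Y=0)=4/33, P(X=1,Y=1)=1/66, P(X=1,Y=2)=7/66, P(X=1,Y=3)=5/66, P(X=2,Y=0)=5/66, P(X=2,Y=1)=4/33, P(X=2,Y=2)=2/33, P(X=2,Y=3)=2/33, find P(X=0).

P(X=0) = P(X=0,Y=0) + P(X=0,Y=1) + P(X=0,Y=2) + P(X=0,Y=3)
= 5/66 + 1/22 + 4/33 + 4/33
= 4/11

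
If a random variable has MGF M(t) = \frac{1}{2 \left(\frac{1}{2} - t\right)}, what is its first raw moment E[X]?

To find E[X], compute M^(1)(0):
M^(1)(t) = \frac{1}{2 \left(\frac{1}{2} - t\right)^{2}}
M^(1)(0) = 2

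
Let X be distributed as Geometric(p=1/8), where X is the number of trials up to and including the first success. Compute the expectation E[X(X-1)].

E[X(X-1)] = E[X² - X] = E[X²] - E[X]
E[X] = 8
E[X²] = Var(X) + (E[X])² = 56 + (8)² = 120
E[X(X-1)] = 120 - 8 = 112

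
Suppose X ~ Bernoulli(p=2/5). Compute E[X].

For X ~ Bernoulli(p=2/5), the expected value is:
E[X] = \frac{2}{5}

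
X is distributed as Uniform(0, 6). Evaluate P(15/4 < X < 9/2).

P(15/4 < X < 9/2) = ∫_{15/4}^{9/2} f(x) dx
where f(x) = \frac{1}{6}
= \frac{1}{8}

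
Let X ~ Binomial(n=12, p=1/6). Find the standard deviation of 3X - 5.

For X ~ Binomial(n=12, p=1/6):
Var(X) = \frac{5}{3}
SD(X) = √(Var(X)) = √(\frac{5}{3}) = \frac{\sqrt{15}}{3}
SD(3X - 5) = |3| × SD(X) = 3 × \frac{\sqrt{15}}{3} = \sqrt{15}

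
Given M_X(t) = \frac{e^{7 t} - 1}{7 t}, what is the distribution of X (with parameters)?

The MGF M(t) = \frac{e^{7 t} - 1}{7 t} is the standard form for the Uniform distribution.
Comparing with the known MGF formula identifies: Uniform(0, 7)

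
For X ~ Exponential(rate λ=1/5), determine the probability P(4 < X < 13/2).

P(4 < X < 13/2) = ∫_{4}^{13/2} f(x) dx
where f(x) = \frac{e^{- \frac{x}{5}}}{5}
= - \frac{1}{e^{\frac{13}{10}}} + e^{- \frac{4}{5}}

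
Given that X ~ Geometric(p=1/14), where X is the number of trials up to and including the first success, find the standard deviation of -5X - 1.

For X ~ Geometric(p=1/14), where X is the number of trials up to and including the first success:
Var(X) = 182
SD(X) = √(Var(X)) = √(182) = \sqrt{182}
SD(-5X - 1) = |-5| × SD(X) = 5 × \sqrt{182} = 5 \sqrt{182}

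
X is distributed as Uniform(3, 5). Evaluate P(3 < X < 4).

P(3 < X < 4) = ∫_{3}^{4} f(x) dx
where f(x) = \frac{1}{2}
= \frac{1}{2}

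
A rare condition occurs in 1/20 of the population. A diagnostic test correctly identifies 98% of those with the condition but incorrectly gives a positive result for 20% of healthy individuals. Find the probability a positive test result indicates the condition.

Let D = the rare event, + = positive/flagged.
P(D) = 1/20
P(+|D) = 98/100 = 49/50
P(+|D') = 20/100 = 1/5
P(+) = P(+|D)P(D) + P(+|D')P(D')
     = \frac{49}{50} × \frac{1}{20} + \frac{1}{5} × \frac{19}{20}
     = \frac{239}{1000}
P(D|+) = P(+|D)P(D)/P(+) = \frac{49}{239}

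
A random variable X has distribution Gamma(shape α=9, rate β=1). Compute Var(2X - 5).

For X ~ Gamma(shape α=9, rate β=1):
Var(X) = 9
Var(2X - 5) = (2)² × Var(X) = 4 × 9 = 36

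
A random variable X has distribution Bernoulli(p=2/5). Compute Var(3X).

For X ~ Bernoulli(p=2/5):
Var(X) = \frac{6}{25}
Var(3X) = (3)² × Var(X) = 9 × \frac{6}{25} = \frac{54}{25}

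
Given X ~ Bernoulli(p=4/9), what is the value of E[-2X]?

For X ~ Bernoulli(p=4/9):
E[X] = \frac{4}{9}
E[-2X] = -2 × E[X] + 0 = - \frac{8}{9}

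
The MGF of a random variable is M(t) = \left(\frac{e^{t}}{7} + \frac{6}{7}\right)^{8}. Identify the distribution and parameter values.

The MGF M(t) = \left(\frac{e^{t}}{7} + \frac{6}{7}\right)^{8} is the standard form for the Binomial distribution.
Comparing with the known MGF formula identifies: Binomial(n=8, p=1/7)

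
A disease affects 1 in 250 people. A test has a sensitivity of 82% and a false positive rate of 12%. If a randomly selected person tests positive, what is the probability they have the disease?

Let D = the rare event, + = positive/flagged.
P(D) = 1/250
P(+|D) = 82/100 = 41/50
P(+|D') = 12/100 = 3/25
P(+) = P(+|D)P(D) + P(+|D')P(D')
     = \frac{41}{50} × \frac{1}{250} + \frac{3}{25} × \frac{249}{250}
     = \frac{307}{2500}
P(D|+) = P(+|D)P(D)/P(+) = \frac{41}{1535}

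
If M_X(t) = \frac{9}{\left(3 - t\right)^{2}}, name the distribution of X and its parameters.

The MGF M(t) = \frac{9}{\left(3 - t\right)^{2}} is the standard form for the Gamma distribution.
Comparing with the known MGF formula identifies: Gamma(shape α=2, rate β=3)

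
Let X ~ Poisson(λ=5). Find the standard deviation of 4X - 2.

For X ~ Poisson(λ=5):
Var(X) = 5
SD(X) = √(Var(X)) = √(5) = \sqrt{5}
SD(4X - 2) = |4| × SD(X) = 4 × \sqrt{5} = 4 \sqrt{5}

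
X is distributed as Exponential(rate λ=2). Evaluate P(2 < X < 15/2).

P(2 < X < 15/2) = ∫_{2}^{15/2} f(x) dx
where f(x) = 2 e^{- 2 x}
= - \frac{1 - e^{11}}{e^{15}}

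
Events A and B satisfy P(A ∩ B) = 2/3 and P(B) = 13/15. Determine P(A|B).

P(A|B) = P(A ∩ B) / P(B)
= (2/3) / (13/15)
= 10/13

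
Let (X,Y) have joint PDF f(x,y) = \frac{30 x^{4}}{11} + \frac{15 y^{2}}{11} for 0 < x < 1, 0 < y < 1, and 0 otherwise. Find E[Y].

E[Y] = ∫_0^1 ∫_0^1 y × f(x,y) dx dy
= \frac{27}{44}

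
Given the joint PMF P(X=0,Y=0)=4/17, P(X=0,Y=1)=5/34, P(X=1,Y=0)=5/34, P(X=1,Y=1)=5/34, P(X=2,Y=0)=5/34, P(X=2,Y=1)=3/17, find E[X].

First find marginal of X:
P(X=0) = 13/34
P(X=1) = 5/17
P(X=2) = 11/34
E[X] = 0 × 13/34 + 1 × 5/17 + 2 × 11/34 = 16/17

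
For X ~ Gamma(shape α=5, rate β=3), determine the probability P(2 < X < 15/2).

P(2 < X < 15/2) = ∫_{2}^{15/2} f(x) dx
where f(x) = \frac{81 x^{4} e^{- 3 x}}{8}
= - \frac{1645283}{128 e^{\frac{45}{2}}} + \frac{115}{e^{6}}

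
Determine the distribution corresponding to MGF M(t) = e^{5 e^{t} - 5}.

The MGF M(t) = e^{5 e^{t} - 5} is the standard form for the Poisson distribution.
Comparing with the known MGF formula identifies: Poisson(λ=5)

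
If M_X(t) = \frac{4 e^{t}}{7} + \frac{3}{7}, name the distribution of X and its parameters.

The MGF M(t) = \frac{4 e^{t}}{7} + \frac{3}{7} is the standard form for the Bernoulli distribution.
Comparing with the known MGF formula identifies: Bernoulli(p=4/7)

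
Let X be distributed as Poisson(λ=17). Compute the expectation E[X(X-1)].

E[X(X-1)] = E[X² - X] = E[X²] - E[X]
E[X] = 17
E[X²] = Var(X) + (E[X])² = 17 + (17)² = 306
E[X(X-1)] = 306 - 17 = 289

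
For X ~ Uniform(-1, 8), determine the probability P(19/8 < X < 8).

P(19/8 < X < 8) = ∫_{19/8}^{8} f(x) dx
where f(x) = \frac{1}{9}
= \frac{5}{8}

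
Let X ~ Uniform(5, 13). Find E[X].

For X ~ Uniform(5, 13), the expected value is:
E[X] = 9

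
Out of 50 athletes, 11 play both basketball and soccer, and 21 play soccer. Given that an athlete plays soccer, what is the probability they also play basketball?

P(A ∩ B) = 11/50
P(B) = 21/50
P(A|B) = P(A ∩ B) / P(B) = (11/50) / (21/50) = 11/21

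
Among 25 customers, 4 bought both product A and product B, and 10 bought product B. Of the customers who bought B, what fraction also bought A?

P(A ∩ B) = 4/25
P(B) = 10/25 = 2/5
P(A|B) = P(A ∩ B) / P(B) = (4/25) / (2/5) = 2/5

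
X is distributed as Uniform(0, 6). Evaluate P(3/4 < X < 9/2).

P(3/4 < X < 9/2) = ∫_{3/4}^{9/2} f(x) dx
where f(x) = \frac{1}{6}
= \frac{5}{8}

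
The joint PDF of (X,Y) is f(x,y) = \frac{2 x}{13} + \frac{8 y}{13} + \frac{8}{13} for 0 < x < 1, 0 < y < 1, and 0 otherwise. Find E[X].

E[X] = ∫_0^1 ∫_0^1 x × f(x,y) dy dx
= ∫_0^1 ∫_0^1 x × (\frac{2 x}{13} + \frac{8 y}{13} + \frac{8}{13}) dy dx
= \frac{20}{39}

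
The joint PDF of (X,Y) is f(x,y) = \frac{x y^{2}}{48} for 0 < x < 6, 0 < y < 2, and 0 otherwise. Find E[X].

f_X(x) = ∫_0^2 \frac{x y^{2}}{48} dy = \frac{x}{18}
E[X] = ∫_0^6 x × (\frac{x}{18}) dx = 4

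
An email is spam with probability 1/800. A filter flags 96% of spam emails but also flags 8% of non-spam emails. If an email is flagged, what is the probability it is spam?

Let D = the rare event, + = positive/flagged.
P(D) = 1/800
P(+|D) = 96/100 = 24/25
P(+|D') = 8/100 = 2/25
P(+) = P(+|D)P(D) + P(+|D')P(D')
     = \frac{24}{25} × \frac{1}{800} + \frac{2}{25} × \frac{799}{800}
     = \frac{811}{10000}
P(D|+) = P(+|D)P(D)/P(+) = \frac{12}{811}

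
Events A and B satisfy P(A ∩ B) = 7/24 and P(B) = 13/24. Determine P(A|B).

P(A|B) = P(A ∩ B) / P(B)
= (7/24) / (13/24)
= 7/13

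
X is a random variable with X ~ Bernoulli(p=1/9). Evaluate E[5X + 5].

For X ~ Bernoulli(p=1/9):
E[X] = \frac{1}{9}
E[5X + 5] = 5 × E[X] + 5 = \frac{50}{9}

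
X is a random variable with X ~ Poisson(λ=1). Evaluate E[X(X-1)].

E[X(X-1)] = E[X² - X] = E[X²] - E[X]
E[X] = 1
E[X²] = Var(X) + (E[X])² = 1 + (1)² = 2
E[X(X-1)] = 2 - 1 = 1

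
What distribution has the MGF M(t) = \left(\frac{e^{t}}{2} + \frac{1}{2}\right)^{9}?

The MGF M(t) = \left(\frac{e^{t}}{2} + \frac{1}{2}\right)^{9} is the standard form for the Binomial distribution.
Comparing with the known MGF formula identifies: Binomial(n=9, p=1/2)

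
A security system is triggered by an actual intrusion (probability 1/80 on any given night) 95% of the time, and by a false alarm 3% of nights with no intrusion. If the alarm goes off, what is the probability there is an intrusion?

Let D = the rare event, + = positive/flagged.
P(D) = 1/80
P(+|D) = 95/100 = 19/20
P(+|D') = 3/100
P(+) = P(+|D)P(D) + P(+|D')P(D')
     = \frac{19}{20} × \frac{1}{80} + \frac{3}{100} × \frac{79}{80}
     = \frac{83}{2000}
P(D|+) = P(+|D)P(D)/P(+) = \frac{95}{332}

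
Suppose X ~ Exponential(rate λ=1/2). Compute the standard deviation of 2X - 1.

For X ~ Exponential(rate λ=1/2):
Var(X) = 4
SD(X) = √(Var(X)) = √(4) = 2
SD(2X - 1) = |2| × SD(X) = 2 × 2 = 4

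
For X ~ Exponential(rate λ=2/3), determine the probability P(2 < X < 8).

P(2 < X < 8) = ∫_{2}^{8} f(x) dx
where f(x) = \frac{2 e^{- \frac{2 x}{3}}}{3}
= - \frac{1 - e^{4}}{e^{\frac{16}{3}}}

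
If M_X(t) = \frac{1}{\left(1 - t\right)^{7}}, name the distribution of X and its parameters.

The MGF M(t) = \frac{1}{\left(1 - t\right)^{7}} is the standard form for the Gamma distribution.
Comparing with the known MGF formula identifies: Gamma(shape α=7, rate β=1)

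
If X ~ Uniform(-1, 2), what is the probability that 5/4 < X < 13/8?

P(5/4 < X < 13/8) = ∫_{5/4}^{13/8} f(x) dx
where f(x) = \frac{1}{3}
= \frac{1}{8}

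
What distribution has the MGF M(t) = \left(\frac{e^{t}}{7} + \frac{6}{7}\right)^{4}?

The MGF M(t) = \left(\frac{e^{t}}{7} + \frac{6}{7}\right)^{4} is the standard form for the Binomial distribution.
Comparing with the known MGF formula identifies: Binomial(n=4, p=1/7)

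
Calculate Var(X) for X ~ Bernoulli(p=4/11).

For X ~ Bernoulli(p=4/11):
Var(X) = \frac{28}{121}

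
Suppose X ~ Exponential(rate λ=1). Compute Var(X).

For X ~ Exponential(rate λ=1):
Var(X) = 1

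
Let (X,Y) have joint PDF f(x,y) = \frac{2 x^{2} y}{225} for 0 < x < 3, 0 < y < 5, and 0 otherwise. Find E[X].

f_X(x) = ∫_0^5 \frac{2 x^{2} y}{225} dy = \frac{x^{2}}{9}
E[X] = ∫_0^3 x × (\frac{x^{2}}{9}) dx = \frac{9}{4}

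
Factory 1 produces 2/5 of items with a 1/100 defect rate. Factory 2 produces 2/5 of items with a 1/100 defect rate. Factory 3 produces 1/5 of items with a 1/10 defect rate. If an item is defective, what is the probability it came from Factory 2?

Using Bayes' theorem:
P(F1) = 2/5, P(D|F1) = 1/100
P(F2) = 2/5, P(D|F2) = 1/100
P(F3) = 1/5, P(D|F3) = 1/10
P(D) = P(D|F1)P(F1) + P(D|F2)P(F2) + P(D|F3)P(F3)
     = \frac{7}{250}
P(F2|D) = P(D|F2)P(F2) / P(D)
= \frac{1}{7}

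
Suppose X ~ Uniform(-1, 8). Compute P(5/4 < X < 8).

P(5/4 < X < 8) = ∫_{5/4}^{8} f(x) dx
where f(x) = \frac{1}{9}
= \frac{3}{4}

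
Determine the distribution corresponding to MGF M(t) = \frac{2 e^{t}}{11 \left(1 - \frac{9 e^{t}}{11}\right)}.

The MGF M(t) = \frac{2 e^{t}}{11 \left(1 - \frac{9 e^{t}}{11}\right)} is the standard form for the Geometric distribution.
Comparing with the known MGF formula identifies: Geometric(p=2/11), X = trial number of first success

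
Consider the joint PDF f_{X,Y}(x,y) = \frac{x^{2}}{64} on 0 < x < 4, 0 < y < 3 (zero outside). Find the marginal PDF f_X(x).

f_X(x) = ∫_0^3 f(x,y) dy
= ∫_0^3 \frac{x^{2}}{64} dy
= \frac{3 x^{2}}{64} for 0 < x < 4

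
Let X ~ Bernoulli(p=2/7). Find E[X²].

Using the identity E[X²] = Var(X) + (E[X])²:
E[X] = \frac{2}{7}
Var(X) = \frac{10}{49}
E[X²] = \frac{10}{49} + (\frac{2}{7})²
= \frac{2}{7}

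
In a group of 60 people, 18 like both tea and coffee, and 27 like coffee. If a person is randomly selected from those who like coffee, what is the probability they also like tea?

P(A ∩ B) = 18/60 = 3/10
P(B) = 27/60 = 9/20
P(A|B) = P(A ∩ B) / P(B) = (3/10) / (9/20) = 2/3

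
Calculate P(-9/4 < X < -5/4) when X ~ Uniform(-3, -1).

P(-9/4 < X < -5/4) = ∫_{-9/4}^{-5/4} f(x) dx
where f(x) = \frac{1}{2}
= \frac{1}{2}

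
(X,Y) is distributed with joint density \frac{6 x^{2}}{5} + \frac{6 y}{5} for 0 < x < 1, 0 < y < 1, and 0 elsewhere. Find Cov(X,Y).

E[XY] = ∫∫ xy × f(x,y) dx dy = \frac{7}{20}
E[X] = \frac{3}{5}
E[Y] = \frac{3}{5}
Cov(X,Y) = E[XY] - E[X]E[Y] = - \frac{1}{100}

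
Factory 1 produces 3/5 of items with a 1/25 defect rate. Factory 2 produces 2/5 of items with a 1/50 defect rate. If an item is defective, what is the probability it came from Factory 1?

Using Bayes' theorem:
P(F1) = 3/5, P(D|F1) = 1/25
P(F2) = 2/5, P(D|F2) = 1/50
P(D) = P(D|F1)P(F1) + P(D|F2)P(F2)
     = \frac{4}{125}
P(F1|D) = P(D|F1)P(F1) / P(D)
= \frac{3}{4}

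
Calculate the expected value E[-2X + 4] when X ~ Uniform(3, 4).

For X ~ Uniform(3, 4):
E[X] = \frac{7}{2}
E[-2X + 4] = -2 × E[X] + 4 = -3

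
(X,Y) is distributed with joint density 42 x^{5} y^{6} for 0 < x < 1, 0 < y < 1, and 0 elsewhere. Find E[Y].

E[Y] = ∫_0^1 ∫_0^1 y × f(x,y) dx dy
= \frac{7}{8}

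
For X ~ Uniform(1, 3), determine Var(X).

For X ~ Uniform(1, 3):
Var(X) = \frac{1}{3}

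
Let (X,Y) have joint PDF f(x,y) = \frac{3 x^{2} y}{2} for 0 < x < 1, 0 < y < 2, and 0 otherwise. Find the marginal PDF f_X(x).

f_X(x) = ∫_0^2 f(x,y) dy
= ∫_0^2 \frac{3 x^{2} y}{2} dy
= 3 x^{2} for 0 < x < 1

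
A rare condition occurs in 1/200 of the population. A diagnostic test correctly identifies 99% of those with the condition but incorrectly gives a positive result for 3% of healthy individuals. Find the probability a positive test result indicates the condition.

Let D = the rare event, + = positive/flagged.
P(D) = 1/200
P(+|D) = 99/100
P(+|D') = 3/100
P(+) = P(+|D)P(D) + P(+|D')P(D')
     = \frac{99}{100} × \frac{1}{200} + \frac{3}{100} × \frac{199}{200}
     = \frac{87}{2500}
P(D|+) = P(+|D)P(D)/P(+) = \frac{33}{232}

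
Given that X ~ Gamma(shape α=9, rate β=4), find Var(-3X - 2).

For X ~ Gamma(shape α=9, rate β=4):
Var(X) = \frac{9}{16}
Var(-3X - 2) = (-3)² × Var(X) = 9 × \frac{9}{16} = \frac{81}{16}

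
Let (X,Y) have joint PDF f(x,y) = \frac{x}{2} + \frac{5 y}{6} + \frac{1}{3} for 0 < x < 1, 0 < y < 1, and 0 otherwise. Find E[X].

E[X] = ∫_0^1 ∫_0^1 x × f(x,y) dy dx
= ∫_0^1 ∫_0^1 x × (\frac{x}{2} + \frac{5 y}{6} + \frac{1}{3}) dy dx
= \frac{13}{24}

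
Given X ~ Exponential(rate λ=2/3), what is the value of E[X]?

For X ~ Exponential(rate λ=2/3), the expected value is:
E[X] = \frac{3}{2}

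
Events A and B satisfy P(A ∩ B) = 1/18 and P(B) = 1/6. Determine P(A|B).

P(A|B) = P(A ∩ B) / P(B)
= (1/18) / (1/6)
= 1/3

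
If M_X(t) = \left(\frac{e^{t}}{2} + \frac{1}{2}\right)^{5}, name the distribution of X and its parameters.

The MGF M(t) = \left(\frac{e^{t}}{2} + \frac{1}{2}\right)^{5} is the standard form for the Binomial distribution.
Comparing with the known MGF formula identifies: Binomial(n=5, p=1/2)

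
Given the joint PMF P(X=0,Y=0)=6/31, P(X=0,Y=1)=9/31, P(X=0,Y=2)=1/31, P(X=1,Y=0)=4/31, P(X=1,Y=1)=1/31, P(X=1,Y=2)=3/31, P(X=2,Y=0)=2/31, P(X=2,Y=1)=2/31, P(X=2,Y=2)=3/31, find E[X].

First find marginal of X:
P(X=0) = 16/31
P(X=1) = 8/31
P(X=2) = 7/31
E[X] = 0 × 16/31 + 1 × 8/31 + 2 × 7/31 = 22/31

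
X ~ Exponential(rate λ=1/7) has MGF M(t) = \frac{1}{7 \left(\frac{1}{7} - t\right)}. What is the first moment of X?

To find E[X], compute M^(1)(0):
M^(1)(t) = \frac{1}{7 \left(\frac{1}{7} - t\right)^{2}}
M^(1)(0) = 7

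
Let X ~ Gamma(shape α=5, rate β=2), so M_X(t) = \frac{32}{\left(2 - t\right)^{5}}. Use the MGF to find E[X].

To find E[X], compute M^(1)(0):
M^(1)(t) = \frac{160}{\left(2 - t\right)^{6}}
M^(1)(0) = \frac{5}{2}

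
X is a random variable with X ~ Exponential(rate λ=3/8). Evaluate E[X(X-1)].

E[X(X-1)] = E[X² - X] = E[X²] - E[X]
E[X] = \frac{8}{3}
E[X²] = Var(X) + (E[X])² = \frac{64}{9} + (\frac{8}{3})² = \frac{128}{9}
E[X(X-1)] = \frac{128}{9} - \frac{8}{3} = \frac{104}{9}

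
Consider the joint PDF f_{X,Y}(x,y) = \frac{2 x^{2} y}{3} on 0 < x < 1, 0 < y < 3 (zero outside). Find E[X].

f_X(x) = ∫_0^3 \frac{2 x^{2} y}{3} dy = 3 x^{2}
E[X] = ∫_0^1 x × (3 x^{2}) dx = \frac{3}{4}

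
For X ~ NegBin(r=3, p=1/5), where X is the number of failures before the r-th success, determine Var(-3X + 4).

For X ~ NegBin(r=3, p=1/5), where X is the number of failures before the r-th success:
Var(X) = 60
Var(-3X + 4) = (-3)² × Var(X) = 9 × 60 = 540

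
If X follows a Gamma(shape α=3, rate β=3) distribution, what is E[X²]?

Using the identity E[X²] = Var(X) + (E[X])²:
E[X] = 1
Var(X) = \frac{1}{3}
E[X²] = \frac{1}{3} + (1)²
= \frac{4}{3}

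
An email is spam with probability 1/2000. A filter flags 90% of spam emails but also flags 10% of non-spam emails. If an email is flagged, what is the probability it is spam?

Let D = the rare event, + = positive/flagged.
P(D) = 1/2000
P(+|D) = 90/100 = 9/10
P(+|D') = 10/100 = 1/10
P(+) = P(+|D)P(D) + P(+|D')P(D')
     = \frac{9}{10} × \frac{1}{2000} + \frac{1}{10} × \frac{1999}{2000}
     = \frac{251}{2500}
P(D|+) = P(+|D)P(D)/P(+) = \frac{9}{2008}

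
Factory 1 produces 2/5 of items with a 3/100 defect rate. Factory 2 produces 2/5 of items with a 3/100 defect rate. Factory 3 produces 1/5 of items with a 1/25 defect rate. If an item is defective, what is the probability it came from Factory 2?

Using Bayes' theorem:
P(F1) = 2/5, P(D|F1) = 3/100
P(F2) = 2/5, P(D|F2) = 3/100
P(F3) = 1/5, P(D|F3) = 1/25
P(D) = P(D|F1)P(F1) + P(D|F2)P(F2) + P(D|F3)P(F3)
     = \frac{4}{125}
P(F2|D) = P(D|F2)P(F2) / P(D)
= \frac{3}{8}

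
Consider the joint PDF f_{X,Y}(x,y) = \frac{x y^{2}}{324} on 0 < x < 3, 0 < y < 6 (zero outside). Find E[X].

f_X(x) = ∫_0^6 \frac{x y^{2}}{324} dy = \frac{2 x}{9}
E[X] = ∫_0^3 x × (\frac{2 x}{9}) dx = 2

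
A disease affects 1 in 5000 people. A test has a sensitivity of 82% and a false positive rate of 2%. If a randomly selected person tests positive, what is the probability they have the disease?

Let D = the rare event, + = positive/flagged.
P(D) = 1/5000
P(+|D) = 82/100 = 41/50
P(+|D') = 2/100 = 1/50
P(+) = P(+|D)P(D) + P(+|D')P(D')
     = \frac{41}{50} × \frac{1}{5000} + \frac{1}{50} × \frac{4999}{5000}
     = \frac{63}{3125}
P(D|+) = P(+|D)P(D)/P(+) = \frac{41}{5040}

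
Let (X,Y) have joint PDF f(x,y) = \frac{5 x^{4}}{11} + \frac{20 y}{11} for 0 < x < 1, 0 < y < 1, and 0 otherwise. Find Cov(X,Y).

E[XY] = ∫∫ xy × f(x,y) dx dy = \frac{15}{44}
E[X] = \frac{35}{66}
E[Y] = \frac{43}{66}
Cov(X,Y) = E[XY] - E[X]E[Y] = - \frac{5}{1089}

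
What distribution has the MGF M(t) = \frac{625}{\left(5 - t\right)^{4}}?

The MGF M(t) = \frac{625}{\left(5 - t\right)^{4}} is the standard form for the Gamma distribution.
Comparing with the known MGF formula identifies: Gamma(shape α=4, rate β=5)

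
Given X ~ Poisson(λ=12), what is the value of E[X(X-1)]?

E[X(X-1)] = E[X² - X] = E[X²] - E[X]
E[X] = 12
E[X²] = Var(X) + (E[X])² = 12 + (12)² = 156
E[X(X-1)] = 156 - 12 = 144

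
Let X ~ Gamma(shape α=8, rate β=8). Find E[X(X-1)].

E[X(X-1)] = E[X² - X] = E[X²] - E[X]
E[X] = 1
E[X²] = Var(X) + (E[X])² = \frac{1}{8} + (1)² = \frac{9}{8}
E[X(X-1)] = \frac{9}{8} - 1 = \frac{1}{8}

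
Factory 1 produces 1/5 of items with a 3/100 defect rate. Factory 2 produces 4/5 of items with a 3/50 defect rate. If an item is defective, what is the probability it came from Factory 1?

Using Bayes' theorem:
P(F1) = 1/5, P(D|F1) = 3/100
P(F2) = 4/5, P(D|F2) = 3/50
P(D) = P(D|F1)P(F1) + P(D|F2)P(F2)
     = \frac{27}{500}
P(F1|D) = P(D|F1)P(F1) / P(D)
= \frac{1}{9}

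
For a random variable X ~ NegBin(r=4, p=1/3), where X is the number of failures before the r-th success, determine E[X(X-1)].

E[X(X-1)] = E[X² - X] = E[X²] - E[X]
E[X] = 8
E[X²] = Var(X) + (E[X])² = 24 + (8)² = 88
E[X(X-1)] = 88 - 8 = 80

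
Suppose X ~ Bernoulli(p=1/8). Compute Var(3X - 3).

For X ~ Bernoulli(p=1/8):
Var(X) = \frac{7}{64}
Var(3X - 3) = (3)² × Var(X) = 9 × \frac{7}{64} = \frac{63}{64}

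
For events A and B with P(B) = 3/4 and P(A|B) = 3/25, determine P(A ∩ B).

By definition, P(A|B) = P(A ∩ B) / P(B)
So P(A ∩ B) = P(A|B) × P(B)
= 3/25 × 3/4
= 9/100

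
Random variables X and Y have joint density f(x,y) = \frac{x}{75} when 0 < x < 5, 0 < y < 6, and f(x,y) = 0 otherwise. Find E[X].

f_X(x) = ∫_0^6 \frac{x}{75} dy = \frac{2 x}{25}
E[X] = ∫_0^5 x × (\frac{2 x}{25}) dx = \frac{10}{3}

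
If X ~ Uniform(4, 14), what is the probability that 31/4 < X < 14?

P(31/4 < X < 14) = ∫_{31/4}^{14} f(x) dx
where f(x) = \frac{1}{10}
= \frac{5}{8}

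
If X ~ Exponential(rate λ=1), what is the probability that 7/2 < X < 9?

P(7/2 < X < 9) = ∫_{7/2}^{9} f(x) dx
where f(x) = e^{- x}
= - \frac{1}{e^{9}} + e^{- \frac{7}{2}}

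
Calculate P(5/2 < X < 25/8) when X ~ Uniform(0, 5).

P(5/2 < X < 25/8) = ∫_{5/2}^{25/8} f(x) dx
where f(x) = \frac{1}{5}
= \frac{1}{8}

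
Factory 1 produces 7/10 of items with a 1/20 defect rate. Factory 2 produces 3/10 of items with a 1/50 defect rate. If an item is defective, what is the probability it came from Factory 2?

Using Bayes' theorem:
P(F1) = 7/10, P(D|F1) = 1/20
P(F2) = 3/10, P(D|F2) = 1/50
P(D) = P(D|F1)P(F1) + P(D|F2)P(F2)
     = \frac{41}{1000}
P(F2|D) = P(D|F2)P(F2) / P(D)
= \frac{6}{41}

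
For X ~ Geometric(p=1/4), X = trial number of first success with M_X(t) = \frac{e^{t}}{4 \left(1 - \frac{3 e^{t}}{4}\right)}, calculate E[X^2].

To find E[X^2], compute M^(2)(0):
M^(1)(t) = \frac{e^{t}}{4 \left(1 - \frac{3 e^{t}}{4}\right)} + \frac{3 e^{2 t}}{16 \left(1 - \frac{3 e^{t}}{4}\right)^{2}}
M^(2)(t) = \frac{e^{t}}{4 \left(1 - \frac{3 e^{t}}{4}\right)} + \frac{9 e^{2 t}}{16 \left(1 - \frac{3 e^{t}}{4}\right)^{2}} + \frac{9 e^{3 t}}{32 \left(1 - \frac{3 e^{t}}{4}\right)^{3}}
M^(2)(0) = 28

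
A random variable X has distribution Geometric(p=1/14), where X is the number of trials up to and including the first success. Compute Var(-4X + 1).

For X ~ Geometric(p=1/14), where X is the number of trials up to and including the first success:
Var(X) = 182
Var(-4X + 1) = (-4)² × Var(X) = 16 × 182 = 2912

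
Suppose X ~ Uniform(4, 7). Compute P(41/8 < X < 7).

P(41/8 < X < 7) = ∫_{41/8}^{7} f(x) dx
where f(x) = \frac{1}{3}
= \frac{5}{8}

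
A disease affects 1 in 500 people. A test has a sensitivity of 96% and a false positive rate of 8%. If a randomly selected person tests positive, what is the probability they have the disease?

Let D = the rare event, + = positive/flagged.
P(D) = 1/500
P(+|D) = 96/100 = 24/25
P(+|D') = 8/100 = 2/25
P(+) = P(+|D)P(D) + P(+|D')P(D')
     = \frac{24}{25} × \frac{1}{500} + \frac{2}{25} × \frac{499}{500}
     = \frac{511}{6250}
P(D|+) = P(+|D)P(D)/P(+) = \frac{12}{511}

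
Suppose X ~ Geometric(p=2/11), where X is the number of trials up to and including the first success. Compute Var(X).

For X ~ Geometric(p=2/11), where X is the number of trials up to and including the first success:
Var(X) = \frac{99}{4}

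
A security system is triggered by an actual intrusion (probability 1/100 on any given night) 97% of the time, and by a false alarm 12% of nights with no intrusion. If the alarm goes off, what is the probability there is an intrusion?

Let D = the rare event, + = positive/flagged.
P(D) = 1/100
P(+|D) = 97/100
P(+|D') = 12/100 = 3/25
P(+) = P(+|D)P(D) + P(+|D')P(D')
     = \frac{97}{100} × \frac{1}{100} + \frac{3}{25} × \frac{99}{100}
     = \frac{257}{2000}
P(D|+) = P(+|D)P(D)/P(+) = \frac{97}{1285}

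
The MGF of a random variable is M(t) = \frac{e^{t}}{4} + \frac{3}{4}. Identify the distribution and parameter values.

The MGF M(t) = \frac{e^{t}}{4} + \frac{3}{4} is the standard form for the Bernoulli distribution.
Comparing with the known MGF formula identifies: Bernoulli(p=1/4)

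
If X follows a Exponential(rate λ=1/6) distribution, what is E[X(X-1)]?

E[X(X-1)] = E[X² - X] = E[X²] - E[X]
E[X] = 6
E[X²] = Var(X) + (E[X])² = 36 + (6)² = 72
E[X(X-1)] = 72 - 6 = 66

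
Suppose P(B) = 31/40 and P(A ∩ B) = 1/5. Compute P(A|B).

P(A|B) = P(A ∩ B) / P(B)
= (1/5) / (31/40)
= 8/31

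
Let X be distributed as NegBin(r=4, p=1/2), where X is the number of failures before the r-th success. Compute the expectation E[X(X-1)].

E[X(X-1)] = E[X² - X] = E[X²] - E[X]
E[X] = 4
E[X²] = Var(X) + (E[X])² = 8 + (4)² = 24
E[X(X-1)] = 24 - 4 = 20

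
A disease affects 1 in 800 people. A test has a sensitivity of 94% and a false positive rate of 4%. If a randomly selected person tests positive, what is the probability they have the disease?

Let D = the rare event, + = positive/flagged.
P(D) = 1/800
P(+|D) = 94/100 = 47/50
P(+|D') = 4/100 = 1/25
P(+) = P(+|D)P(D) + P(+|D')P(D')
     = \frac{47}{50} × \frac{1}{800} + \frac{1}{25} × \frac{799}{800}
     = \frac{329}{8000}
P(D|+) = P(+|D)P(D)/P(+) = \frac{1}{35}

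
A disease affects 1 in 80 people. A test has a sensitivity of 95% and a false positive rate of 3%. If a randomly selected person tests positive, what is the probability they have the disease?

Let D = the rare event, + = positive/flagged.
P(D) = 1/80
P(+|D) = 95/100 = 19/20
P(+|D') = 3/100
P(+) = P(+|D)P(D) + P(+|D')P(D')
     = \frac{19}{20} × \frac{1}{80} + \frac{3}{100} × \frac{79}{80}
     = \frac{83}{2000}
P(D|+) = P(+|D)P(D)/P(+) = \frac{95}{332}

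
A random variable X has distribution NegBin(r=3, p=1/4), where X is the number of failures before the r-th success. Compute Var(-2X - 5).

For X ~ NegBin(r=3, p=1/4), where X is the number of failures before the r-th success:
Var(X) = 36
Var(-2X - 5) = (-2)² × Var(X) = 4 × 36 = 144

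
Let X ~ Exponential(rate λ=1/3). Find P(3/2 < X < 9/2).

P(3/2 < X < 9/2) = ∫_{3/2}^{9/2} f(x) dx
where f(x) = \frac{e^{- \frac{x}{3}}}{3}
= - \frac{1 - e}{e^{\frac{3}{2}}}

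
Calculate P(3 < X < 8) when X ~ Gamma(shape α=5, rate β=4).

P(3 < X < 8) = ∫_{3}^{8} f(x) dx
where f(x) = \frac{128 x^{4} e^{- 4 x}}{3}
= \frac{-49697 + 1237 e^{20}}{e^{32}}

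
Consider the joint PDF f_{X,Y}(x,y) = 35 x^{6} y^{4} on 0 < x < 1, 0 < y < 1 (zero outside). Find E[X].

E[X] = ∫_0^1 ∫_0^1 x × f(x,y) dy dx
= ∫_0^1 ∫_0^1 x × (35 x^{6} y^{4}) dy dx
= \frac{7}{8}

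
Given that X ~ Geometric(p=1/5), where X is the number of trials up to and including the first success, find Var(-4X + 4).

For X ~ Geometric(p=1/5), where X is the number of trials up to and including the first success:
Var(X) = 20
Var(-4X + 4) = (-4)² × Var(X) = 16 × 20 = 320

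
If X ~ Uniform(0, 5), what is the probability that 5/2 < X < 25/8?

P(5/2 < X < 25/8) = ∫_{5/2}^{25/8} f(x) dx
where f(x) = \frac{1}{5}
= \frac{1}{8}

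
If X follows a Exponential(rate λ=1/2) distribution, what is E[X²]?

Using the identity E[X²] = Var(X) + (E[X])²:
E[X] = 2
Var(X) = 4
E[X²] = 4 + (2)²
= 8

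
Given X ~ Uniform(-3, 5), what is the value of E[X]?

For X ~ Uniform(-3, 5), the expected value is:
E[X] = 1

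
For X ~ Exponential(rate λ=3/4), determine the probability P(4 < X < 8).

P(4 < X < 8) = ∫_{4}^{8} f(x) dx
where f(x) = \frac{3 e^{- \frac{3 x}{4}}}{4}
= - \frac{1 - e^{3}}{e^{6}}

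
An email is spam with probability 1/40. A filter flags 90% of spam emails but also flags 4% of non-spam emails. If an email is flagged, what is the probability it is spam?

Let D = the rare event, + = positive/flagged.
P(D) = 1/40
P(+|D) = 90/100 = 9/10
P(+|D') = 4/100 = 1/25
P(+) = P(+|D)P(D) + P(+|D')P(D')
     = \frac{9}{10} × \frac{1}{40} + \frac{1}{25} × \frac{39}{40}
     = \frac{123}{2000}
P(D|+) = P(+|D)P(D)/P(+) = \frac{15}{41}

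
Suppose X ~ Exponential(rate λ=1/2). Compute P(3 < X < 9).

P(3 < X < 9) = ∫_{3}^{9} f(x) dx
where f(x) = \frac{e^{- \frac{x}{2}}}{2}
= - \frac{1 - e^{3}}{e^{\frac{9}{2}}}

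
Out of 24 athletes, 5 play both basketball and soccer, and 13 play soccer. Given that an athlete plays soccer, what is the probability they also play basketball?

P(A ∩ B) = 5/24
P(B) = 13/24
P(A|B) = P(A ∩ B) / P(B) = (5/24) / (13/24) = 5/13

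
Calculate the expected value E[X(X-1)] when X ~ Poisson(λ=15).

E[X(X-1)] = E[X² - X] = E[X²] - E[X]
E[X] = 15
E[X²] = Var(X) + (E[X])² = 15 + (15)² = 240
E[X(X-1)] = 240 - 15 = 225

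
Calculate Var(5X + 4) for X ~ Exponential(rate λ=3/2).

For X ~ Exponential(rate λ=3/2):
Var(X) = \frac{4}{9}
Var(5X + 4) = (5)² × Var(X) = 25 × \frac{4}{9} = \frac{100}{9}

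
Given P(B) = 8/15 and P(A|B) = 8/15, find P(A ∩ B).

By definition, P(A|B) = P(A ∩ B) / P(B)
So P(A ∩ B) = P(A|B) × P(B)
= 8/15 × 8/15
= 64/225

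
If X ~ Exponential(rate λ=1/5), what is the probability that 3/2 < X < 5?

P(3/2 < X < 5) = ∫_{3/2}^{5} f(x) dx
where f(x) = \frac{e^{- \frac{x}{5}}}{5}
= - \frac{1}{e} + e^{- \frac{3}{10}}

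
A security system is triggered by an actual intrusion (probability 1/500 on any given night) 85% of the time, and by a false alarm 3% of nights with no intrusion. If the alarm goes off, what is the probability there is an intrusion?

Let D = the rare event, + = positive/flagged.
P(D) = 1/500
P(+|D) = 85/100 = 17/20
P(+|D') = 3/100
P(+) = P(+|D)P(D) + P(+|D')P(D')
     = \frac{17}{20} × \frac{1}{500} + \frac{3}{100} × \frac{499}{500}
     = \frac{791}{25000}
P(D|+) = P(+|D)P(D)/P(+) = \frac{85}{1582}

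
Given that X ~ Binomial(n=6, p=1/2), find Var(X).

For X ~ Binomial(n=6, p=1/2):
Var(X) = \frac{3}{2}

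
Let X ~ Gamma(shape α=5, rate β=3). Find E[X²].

Using the identity E[X²] = Var(X) + (E[X])²:
E[X] = \frac{5}{3}
Var(X) = \frac{5}{9}
E[X²] = \frac{5}{9} + (\frac{5}{3})²
= \frac{10}{3}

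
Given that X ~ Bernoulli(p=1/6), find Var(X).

For X ~ Bernoulli(p=1/6):
Var(X) = \frac{5}{36}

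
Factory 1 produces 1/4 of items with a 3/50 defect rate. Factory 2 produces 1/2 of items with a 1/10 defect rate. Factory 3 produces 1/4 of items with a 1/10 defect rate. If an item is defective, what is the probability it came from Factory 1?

Using Bayes' theorem:
P(F1) = 1/4, P(D|F1) = 3/50
P(F2) = 1/2, P(D|F2) = 1/10
P(F3) = 1/4, P(D|F3) = 1/10
P(D) = P(D|F1)P(F1) + P(D|F2)P(F2) + P(D|F3)P(F3)
     = \frac{9}{100}
P(F1|D) = P(D|F1)P(F1) / P(D)
= \frac{1}{6}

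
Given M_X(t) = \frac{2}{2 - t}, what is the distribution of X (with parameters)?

The MGF M(t) = \frac{2}{2 - t} is the standard form for the Exponential distribution.
Comparing with the known MGF formula identifies: Exponential(rate λ=2)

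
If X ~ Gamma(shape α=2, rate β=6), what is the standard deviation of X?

For X ~ Gamma(shape α=2, rate β=6):
Var(X) = \frac{1}{18}
SD(X) = √(Var(X)) = √(\frac{1}{18}) = \frac{\sqrt{2}}{6}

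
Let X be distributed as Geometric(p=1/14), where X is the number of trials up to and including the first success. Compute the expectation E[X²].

Using the identity E[X²] = Var(X) + (E[X])²:
E[X] = 14
Var(X) = 182
E[X²] = 182 + (14)²
= 378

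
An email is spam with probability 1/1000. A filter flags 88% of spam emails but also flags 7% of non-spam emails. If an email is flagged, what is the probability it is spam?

Let D = the rare event, + = positive/flagged.
P(D) = 1/1000
P(+|D) = 88/100 = 22/25
P(+|D') = 7/100
P(+) = P(+|D)P(D) + P(+|D')P(D')
     = \frac{22}{25} × \frac{1}{1000} + \frac{7}{100} × \frac{999}{1000}
     = \frac{7081}{100000}
P(D|+) = P(+|D)P(D)/P(+) = \frac{88}{7081}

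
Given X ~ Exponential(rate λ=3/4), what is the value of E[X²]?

Using the identity E[X²] = Var(X) + (E[X])²:
E[X] = \frac{4}{3}
Var(X) = \frac{16}{9}
E[X²] = \frac{16}{9} + (\frac{4}{3})²
= \frac{32}{9}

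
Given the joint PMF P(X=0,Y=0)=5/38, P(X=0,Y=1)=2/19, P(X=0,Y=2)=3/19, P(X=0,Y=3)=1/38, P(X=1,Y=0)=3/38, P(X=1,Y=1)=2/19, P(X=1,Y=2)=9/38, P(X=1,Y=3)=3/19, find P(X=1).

P(X=1) = P(X=1,Y=0) + P(X=1,Y=1) + P(X=1,Y=2) + P(X=1,Y=3)
= 3/38 + 2/19 + 9/38 + 3/19
= 11/19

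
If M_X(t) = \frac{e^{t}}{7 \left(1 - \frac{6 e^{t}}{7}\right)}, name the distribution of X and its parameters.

The MGF M(t) = \frac{e^{t}}{7 \left(1 - \frac{6 e^{t}}{7}\right)} is the standard form for the Geometric distribution.
Comparing with the known MGF formula identifies: Geometric(p=1/7), X = trial number of first success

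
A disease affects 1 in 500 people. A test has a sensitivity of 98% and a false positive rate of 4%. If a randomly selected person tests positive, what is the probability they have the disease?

Let D = the rare event, + = positive/flagged.
P(D) = 1/500
P(+|D) = 98/100 = 49/50
P(+|D') = 4/100 = 1/25
P(+) = P(+|D)P(D) + P(+|D')P(D')
     = \frac{49}{50} × \frac{1}{500} + \frac{1}{25} × \frac{499}{500}
     = \frac{1047}{25000}
P(D|+) = P(+|D)P(D)/P(+) = \frac{49}{1047}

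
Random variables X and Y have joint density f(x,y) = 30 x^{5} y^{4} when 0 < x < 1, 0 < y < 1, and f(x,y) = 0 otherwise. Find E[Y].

E[Y] = ∫_0^1 ∫_0^1 y × f(x,y) dx dy
= \frac{5}{6}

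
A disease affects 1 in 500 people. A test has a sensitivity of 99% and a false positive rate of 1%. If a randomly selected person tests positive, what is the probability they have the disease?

Let D = the rare event, + = positive/flagged.
P(D) = 1/500
P(+|D) = 99/100
P(+|D') = 1/100
P(+) = P(+|D)P(D) + P(+|D')P(D')
     = \frac{99}{100} × \frac{1}{500} + \frac{1}{100} × \frac{499}{500}
     = \frac{299}{25000}
P(D|+) = P(+|D)P(D)/P(+) = \frac{99}{598}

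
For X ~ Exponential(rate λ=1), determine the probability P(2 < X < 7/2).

P(2 < X < 7/2) = ∫_{2}^{7/2} f(x) dx
where f(x) = e^{- x}
= - \frac{1}{e^{\frac{7}{2}}} + e^{-2}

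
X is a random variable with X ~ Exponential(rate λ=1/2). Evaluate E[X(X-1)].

E[X(X-1)] = E[X² - X] = E[X²] - E[X]
E[X] = 2
E[X²] = Var(X) + (E[X])² = 4 + (2)² = 8
E[X(X-1)] = 8 - 2 = 6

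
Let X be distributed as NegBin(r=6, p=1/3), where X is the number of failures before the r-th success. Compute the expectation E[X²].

Using the identity E[X²] = Var(X) + (E[X])²:
E[X] = 12
Var(X) = 36
E[X²] = 36 + (12)²
= 180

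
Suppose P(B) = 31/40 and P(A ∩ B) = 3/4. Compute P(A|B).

P(A|B) = P(A ∩ B) / P(B)
= (3/4) / (31/40)
= 30/31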